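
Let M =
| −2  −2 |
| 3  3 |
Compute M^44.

[[−2, −2], [3, 3]]

M² = M (a projection; rank 1, trace 1), so M^44 = M.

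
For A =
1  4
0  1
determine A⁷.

[[1, 28], [0, 1]]

A = I + N where N = [[0, 4], [0, 0]] is strictly upper-triangular, so N² = 0.
(I + N)⁷ = I + 7·N = [[1, 28], [0, 1]].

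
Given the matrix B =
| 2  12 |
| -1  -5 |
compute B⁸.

tr B = -3 and det B = 2, so the characteristic polynomial is λ² − (-3)λ + (2) with roots -2 and -1.
Eigenvectors give P = [[-3, 4], [1, -1]] with P⁻¹ = [[1, 4], [1, 3]], and B = P·diag(-2, -1)·P⁻¹.
Then B⁸ = P·diag(256, 1)·P⁻¹ = [[-768, 4], [256, -1]] · [[1, 4], [1, 3]] = [[-764, -3060], [255, 1021]].

[[-764, -3060], [255, 1021]]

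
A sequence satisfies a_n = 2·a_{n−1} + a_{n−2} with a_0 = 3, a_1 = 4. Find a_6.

With companion matrix B = [[2, 1], [1, 0]], [a_n, a_{n−1}]ᵀ = B·[a_{n−1}, a_{n−2}]ᵀ, so [a_6, a_5]ᵀ = B^5·[a_1, a_0]ᵀ.
B^5 = [[70, 29], [29, 12]], giving [a_6, a_5]ᵀ = [[367], [152]].

367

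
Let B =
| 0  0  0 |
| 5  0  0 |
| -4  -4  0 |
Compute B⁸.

[[0, 0, 0], [0, 0, 0], [0, 0, 0]]

B is strictly triangular, hence nilpotent: B³ = 0, so B⁸ = 0.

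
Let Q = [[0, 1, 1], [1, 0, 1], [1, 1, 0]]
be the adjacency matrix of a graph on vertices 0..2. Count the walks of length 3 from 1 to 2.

3

The number of length-3 walks from vertex 1 to vertex 2 is entry (1,2) of Q^3, where Q is the adjacency matrix.
Q^2 = [[2, 1, 1], [1, 2, 1], [1, 1, 2]]
Q^3 = [[2, 3, 3], [3, 2, 3], [3, 3, 2]]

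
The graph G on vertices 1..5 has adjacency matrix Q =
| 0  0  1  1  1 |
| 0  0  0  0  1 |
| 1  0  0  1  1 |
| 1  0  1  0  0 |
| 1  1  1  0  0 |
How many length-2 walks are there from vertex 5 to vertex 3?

1

The number of length-2 walks from vertex 5 to vertex 3 is entry (5,3) of Q^2, where Q is the adjacency matrix.
Q^2 = [[3, 1, 2, 1, 1], [1, 1, 1, 0, 0], [2, 1, 3, 1, 1], [1, 0, 1, 2, 2], [1, 0, 1, 2, 3]]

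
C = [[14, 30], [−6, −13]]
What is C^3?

[[44, 90], [−18, −37]]

tr C = 1 and det C = −2, so the characteristic polynomial is λ² − (1)λ + (−2) with roots 2 and −1.
Eigenvectors give P = [[5, 2], [−2, −1]] with P⁻¹ = [[1, 2], [−2, −5]], and C = P·diag(2, −1)·P⁻¹.
Then C^3 = P·diag(8, −1)·P⁻¹ = [[40, −2], [−16, 1]] · [[1, 2], [−2, −5]] = [[44, 90], [−18, −37]].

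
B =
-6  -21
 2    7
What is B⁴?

[[-6, -21], [2, 7]]

B² = B (a projection; rank 1, trace 1), so B⁴ = B.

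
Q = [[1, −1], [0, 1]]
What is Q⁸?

Q = I + N where N = [[0, −1], [0, 0]] is strictly upper-triangular, so N² = 0.
(I + N)⁸ = I + 8·N = [[1, −8], [0, 1]].

[[1, −8], [0, 1]]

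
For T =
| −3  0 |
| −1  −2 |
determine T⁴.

tr T = −5 and det T = 6, so the characteristic polynomial is λ² − (−5)λ + (6) with roots −2 and −3.
Eigenvectors give P = [[0, −1], [1, −1]] with P⁻¹ = [[−1, 1], [−1, 0]], and T = P·diag(−2, −3)·P⁻¹.
Then T⁴ = P·diag(16, 81)·P⁻¹ = [[0, −81], [16, −81]] · [[−1, 1], [−1, 0]] = [[81, 0], [65, 16]].

[[81, 0], [65, 16]]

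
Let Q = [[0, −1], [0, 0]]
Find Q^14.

Q is strictly triangular, hence nilpotent: Q^2 = 0, so Q^14 = 0.

[[0, 0], [0, 0]]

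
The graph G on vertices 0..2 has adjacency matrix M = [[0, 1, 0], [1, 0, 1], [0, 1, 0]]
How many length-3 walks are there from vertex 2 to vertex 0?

The number of length-3 walks from vertex 2 to vertex 0 is entry (2,0) of M³, where M is the adjacency matrix.
M² = [[1, 0, 1], [0, 2, 0], [1, 0, 1]]
M³ = [[0, 2, 0], [2, 0, 2], [0, 2, 0]]

0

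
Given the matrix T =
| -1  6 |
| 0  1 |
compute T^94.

T² = I (check: tr T = 0 and det T = -1), so T^94 = I since 94 is even.

[[1, 0], [0, 1]]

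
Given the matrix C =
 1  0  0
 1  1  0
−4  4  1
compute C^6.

[[1, 0, 0], [6, 1, 0], [36, 24, 1]]

C = I + N where N = [[0, 0, 0], [1, 0, 0], [−4, 4, 0]] is strictly lower-triangular, so N^3 = 0.
(I + N)^6 = I + 6·N + 15·N^2 = [[1, 0, 0], [6, 1, 0], [36, 24, 1]].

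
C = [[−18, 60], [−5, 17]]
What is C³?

[[−132, 420], [−35, 113]]

tr C = −1 and det C = −6, so the characteristic polynomial is λ² − (−1)λ + (−6) with roots −3 and 2.
Eigenvectors give P = [[4, −3], [1, −1]] with P⁻¹ = [[1, −3], [1, −4]], and C = P·diag(−3, 2)·P⁻¹.
Then C³ = P·diag(−27, 8)·P⁻¹ = [[−108, −24], [−27, −8]] · [[1, −3], [1, −4]] = [[−132, 420], [−35, 113]].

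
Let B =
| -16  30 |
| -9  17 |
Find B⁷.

tr B = 1 and det B = -2, so the characteristic polynomial is λ² − (1)λ + (-2) with roots -1 and 2.
Eigenvectors give P = [[2, -5], [1, -3]] with P⁻¹ = [[3, -5], [1, -2]], and B = P·diag(-1, 2)·P⁻¹.
Then B⁷ = P·diag(-1, 128)·P⁻¹ = [[-2, -640], [-1, -384]] · [[3, -5], [1, -2]] = [[-646, 1290], [-387, 773]].

[[-646, 1290], [-387, 773]]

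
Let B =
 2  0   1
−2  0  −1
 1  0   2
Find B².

[[5, 0, 4], [−5, 0, −4], [4, 0, 5]]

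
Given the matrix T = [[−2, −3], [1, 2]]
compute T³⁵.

T² = I (check: tr T = 0 and det T = −1), so T³⁵ = T since 35 is odd.

[[−2, −3], [1, 2]]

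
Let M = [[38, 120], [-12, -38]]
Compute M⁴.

tr M = 0 and det M = -4, so the characteristic polynomial is λ² − (0)λ + (-4) with roots 2 and -2.
Eigenvectors give P = [[10, -3], [-3, 1]] with P⁻¹ = [[1, 3], [3, 10]], and M = P·diag(2, -2)·P⁻¹.
Then M⁴ = P·diag(16, 16)·P⁻¹ = [[160, -48], [-48, 16]] · [[1, 3], [3, 10]] = [[16, 0], [0, 16]].

[[16, 0], [0, 16]]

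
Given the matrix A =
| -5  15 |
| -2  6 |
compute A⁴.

[[-5, 15], [-2, 6]]

A² = A (a projection; rank 1, trace 1), so A⁴ = A.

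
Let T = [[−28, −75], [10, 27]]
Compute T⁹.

[[−120658, −302925], [40390, 101487]]

tr T = −1 and det T = −6, so the characteristic polynomial is λ² − (−1)λ + (−6) with roots −3 and 2.
Eigenvectors give P = [[−3, 5], [1, −2]] with P⁻¹ = [[−2, −5], [−1, −3]], and T = P·diag(−3, 2)·P⁻¹.
Then T⁹ = P·diag(−19683, 512)·P⁻¹ = [[59049, 2560], [−19683, −1024]] · [[−2, −5], [−1, −3]] = [[−120658, −302925], [40390, 101487]].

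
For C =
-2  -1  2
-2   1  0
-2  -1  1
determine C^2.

[[2, -1, -2], [2, 3, -4], [4, 0, -3]]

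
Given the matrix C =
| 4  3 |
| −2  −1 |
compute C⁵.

[[94, 93], [−62, −61]]

tr C = 3 and det C = 2, so the characteristic polynomial is λ² − (3)λ + (2) with roots 2 and 1.
Eigenvectors give P = [[3, −1], [−2, 1]] with P⁻¹ = [[1, 1], [2, 3]], and C = P·diag(2, 1)·P⁻¹.
Then C⁵ = P·diag(32, 1)·P⁻¹ = [[96, −1], [−64, 1]] · [[1, 1], [2, 3]] = [[94, 93], [−62, −61]].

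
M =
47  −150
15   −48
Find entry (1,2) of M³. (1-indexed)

tr M = −1 and det M = −6, so the characteristic polynomial is λ² − (−1)λ + (−6) with roots −3 and 2.
Eigenvectors give P = [[−3, −10], [−1, −3]] with P⁻¹ = [[3, −10], [−1, 3]], and M = P·diag(−3, 2)·P⁻¹.
Then M³ = P·diag(−27, 8)·P⁻¹ = [[81, −80], [27, −24]] · [[3, −10], [−1, 3]] = [[323, −1050], [105, −342]].

−1050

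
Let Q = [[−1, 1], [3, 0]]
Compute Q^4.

Q^2 = [[4, −1], [−3, 3]]
Q^3 = [[−7, 4], [12, −3]]
Q^4 = [[19, −7], [−21, 12]]

[[19, −7], [−21, 12]]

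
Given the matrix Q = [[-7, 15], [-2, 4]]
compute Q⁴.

tr Q = -3 and det Q = 2, so the characteristic polynomial is λ² − (-3)λ + (2) with roots -1 and -2.
Eigenvectors give P = [[5, -3], [2, -1]] with P⁻¹ = [[-1, 3], [-2, 5]], and Q = P·diag(-1, -2)·P⁻¹.
Then Q⁴ = P·diag(1, 16)·P⁻¹ = [[5, -48], [2, -16]] · [[-1, 3], [-2, 5]] = [[91, -225], [30, -74]].

[[91, -225], [30, -74]]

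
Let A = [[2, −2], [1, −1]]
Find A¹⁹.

A² = A (a projection; rank 1, trace 1), so A¹⁹ = A.

[[2, −2], [1, −1]]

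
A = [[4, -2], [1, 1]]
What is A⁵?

tr A = 5 and det A = 6, so the characteristic polynomial is λ² − (5)λ + (6) with roots 3 and 2.
Eigenvectors give P = [[-2, -1], [-1, -1]] with P⁻¹ = [[-1, 1], [1, -2]], and A = P·diag(3, 2)·P⁻¹.
Then A⁵ = P·diag(243, 32)·P⁻¹ = [[-486, -32], [-243, -32]] · [[-1, 1], [1, -2]] = [[454, -422], [211, -179]].

[[454, -422], [211, -179]]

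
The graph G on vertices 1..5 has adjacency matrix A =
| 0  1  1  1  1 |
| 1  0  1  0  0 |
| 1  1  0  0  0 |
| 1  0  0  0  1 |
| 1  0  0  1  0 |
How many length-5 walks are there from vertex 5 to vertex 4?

The number of length-5 walks from vertex 5 to vertex 4 is entry (5,4) of A^5, where A is the adjacency matrix.
A^2 = [[4, 1, 1, 1, 1], [1, 2, 1, 1, 1], [1, 1, 2, 1, 1], [1, 1, 1, 2, 1], [1, 1, 1, 1, 2]]
A^3 = [[4, 5, 5, 5, 5], [5, 2, 3, 2, 2], [5, 3, 2, 2, 2], [5, 2, 2, 2, 3], [5, 2, 2, 3, 2]]
A^4 = [[20, 9, 9, 9, 9], [9, 8, 7, 7, 7], [9, 7, 8, 7, 7], [9, 7, 7, 8, 7], [9, 7, 7, 7, 8]]
A^5 = [[36, 29, 29, 29, 29], [29, 16, 17, 16, 16], [29, 17, 16, 16, 16], [29, 16, 16, 16, 17], [29, 16, 16, 17, 16]]

17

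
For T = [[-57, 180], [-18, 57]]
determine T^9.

[[-373977, 1180980], [-118098, 373977]]

tr T = 0 and det T = -9, so the characteristic polynomial is λ² − (0)λ + (-9) with roots -3 and 3.
Eigenvectors give P = [[10, 3], [3, 1]] with P⁻¹ = [[1, -3], [-3, 10]], and T = P·diag(-3, 3)·P⁻¹.
Then T^9 = P·diag(-19683, 19683)·P⁻¹ = [[-196830, 59049], [-59049, 19683]] · [[1, -3], [-3, 10]] = [[-373977, 1180980], [-118098, 373977]].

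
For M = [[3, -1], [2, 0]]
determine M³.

[[15, -7], [14, -6]]

tr M = 3 and det M = 2, so the characteristic polynomial is λ² − (3)λ + (2) with roots 2 and 1.
Eigenvectors give P = [[1, -1], [1, -2]] with P⁻¹ = [[2, -1], [1, -1]], and M = P·diag(2, 1)·P⁻¹.
Then M³ = P·diag(8, 1)·P⁻¹ = [[8, -1], [8, -2]] · [[2, -1], [1, -1]] = [[15, -7], [14, -6]].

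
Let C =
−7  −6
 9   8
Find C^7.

[[−259, −258], [387, 386]]

tr C = 1 and det C = −2, so the characteristic polynomial is λ² − (1)λ + (−2) with roots 2 and −1.
Eigenvectors give P = [[2, −1], [−3, 1]] with P⁻¹ = [[−1, −1], [−3, −2]], and C = P·diag(2, −1)·P⁻¹.
Then C^7 = P·diag(128, −1)·P⁻¹ = [[256, 1], [−384, −1]] · [[−1, −1], [−3, −2]] = [[−259, −258], [387, 386]].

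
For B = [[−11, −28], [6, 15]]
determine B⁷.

tr B = 4 and det B = 3, so the characteristic polynomial is λ² − (4)λ + (3) with roots 3 and 1.
Eigenvectors give P = [[−2, 7], [1, −3]] with P⁻¹ = [[3, 7], [1, 2]], and B = P·diag(3, 1)·P⁻¹.
Then B⁷ = P·diag(2187, 1)·P⁻¹ = [[−4374, 7], [2187, −3]] · [[3, 7], [1, 2]] = [[−13115, −30604], [6558, 15303]].

[[−13115, −30604], [6558, 15303]]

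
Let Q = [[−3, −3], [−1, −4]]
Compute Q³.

[[−57, −120], [−40, −97]]

Q² = [[12, 21], [7, 19]]
Q³ = [[−57, −120], [−40, −97]]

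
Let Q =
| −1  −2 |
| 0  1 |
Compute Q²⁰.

[[1, 0], [0, 1]]

Q² = I (check: tr Q = 0 and det Q = −1), so Q²⁰ = I since 20 is even.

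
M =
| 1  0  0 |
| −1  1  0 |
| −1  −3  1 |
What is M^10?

[[1, 0, 0], [−10, 1, 0], [125, −30, 1]]

M = I + N where N = [[0, 0, 0], [−1, 0, 0], [−1, −3, 0]] is strictly lower-triangular, so N^3 = 0.
(I + N)^10 = I + 10·N + 45·N^2 = [[1, 0, 0], [−10, 1, 0], [125, −30, 1]].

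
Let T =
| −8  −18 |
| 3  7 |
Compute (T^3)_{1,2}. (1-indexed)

−54

tr T = −1 and det T = −2, so the characteristic polynomial is λ² − (−1)λ + (−2) with roots 1 and −2.
Eigenvectors give P = [[−2, −3], [1, 1]] with P⁻¹ = [[1, 3], [−1, −2]], and T = P·diag(1, −2)·P⁻¹.
Then T^3 = P·diag(1, −8)·P⁻¹ = [[−2, 24], [1, −8]] · [[1, 3], [−1, −2]] = [[−26, −54], [9, 19]].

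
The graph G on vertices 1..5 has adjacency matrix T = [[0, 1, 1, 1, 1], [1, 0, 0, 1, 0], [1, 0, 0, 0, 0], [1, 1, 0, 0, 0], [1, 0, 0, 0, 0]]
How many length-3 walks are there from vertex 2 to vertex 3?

The number of length-3 walks from vertex 2 to vertex 3 is entry (2,3) of T³, where T is the adjacency matrix.
T² = [[4, 1, 0, 1, 0], [1, 2, 1, 1, 1], [0, 1, 1, 1, 1], [1, 1, 1, 2, 1], [0, 1, 1, 1, 1]]
T³ = [[2, 5, 4, 5, 4], [5, 2, 1, 3, 1], [4, 1, 0, 1, 0], [5, 3, 1, 2, 1], [4, 1, 0, 1, 0]]

1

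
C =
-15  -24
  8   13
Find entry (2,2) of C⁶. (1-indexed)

tr C = -2 and det C = -3, so the characteristic polynomial is λ² − (-2)λ + (-3) with roots -3 and 1.
Eigenvectors give P = [[-2, 3], [1, -2]] with P⁻¹ = [[-2, -3], [-1, -2]], and C = P·diag(-3, 1)·P⁻¹.
Then C⁶ = P·diag(729, 1)·P⁻¹ = [[-1458, 3], [729, -2]] · [[-2, -3], [-1, -2]] = [[2913, 4368], [-1456, -2183]].

-2183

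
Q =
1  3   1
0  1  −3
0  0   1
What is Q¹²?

Q = I + N where N = [[0, 3, 1], [0, 0, −3], [0, 0, 0]] is strictly upper-triangular, so N³ = 0.
(I + N)¹² = I + 12·N + 66·N² = [[1, 36, −582], [0, 1, −36], [0, 0, 1]].

[[1, 36, −582], [0, 1, −36], [0, 0, 1]]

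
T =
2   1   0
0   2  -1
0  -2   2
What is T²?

[[4, 4, -1], [0, 6, -4], [0, -8, 6]]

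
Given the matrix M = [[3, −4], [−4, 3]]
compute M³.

[[171, −172], [−172, 171]]

M² = [[25, −24], [−24, 25]]
M³ = [[171, −172], [−172, 171]]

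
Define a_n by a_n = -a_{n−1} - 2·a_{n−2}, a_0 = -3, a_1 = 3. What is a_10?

With companion matrix T = [[-1, -2], [1, 0]], [a_n, a_{n−1}]ᵀ = T·[a_{n−1}, a_{n−2}]ᵀ, so [a_10, a_9]ᵀ = T⁹·[a_1, a_0]ᵀ.
T⁹ = [[11, 34], [-17, -6]], giving [a_10, a_9]ᵀ = [[-69], [-33]].

-69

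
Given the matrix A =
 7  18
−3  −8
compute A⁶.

tr A = −1 and det A = −2, so the characteristic polynomial is λ² − (−1)λ + (−2) with roots 1 and −2.
Eigenvectors give P = [[−3, 2], [1, −1]] with P⁻¹ = [[−1, −2], [−1, −3]], and A = P·diag(1, −2)·P⁻¹.
Then A⁶ = P·diag(1, 64)·P⁻¹ = [[−3, 128], [1, −64]] · [[−1, −2], [−1, −3]] = [[−125, −378], [63, 190]].

[[−125, −378], [63, 190]]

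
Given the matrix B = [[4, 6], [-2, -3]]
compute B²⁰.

[[4, 6], [-2, -3]]

B² = B (a projection; rank 1, trace 1), so B²⁰ = B.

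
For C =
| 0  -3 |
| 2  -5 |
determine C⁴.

tr C = -5 and det C = 6, so the characteristic polynomial is λ² − (-5)λ + (6) with roots -3 and -2.
Eigenvectors give P = [[1, 3], [1, 2]] with P⁻¹ = [[-2, 3], [1, -1]], and C = P·diag(-3, -2)·P⁻¹.
Then C⁴ = P·diag(81, 16)·P⁻¹ = [[81, 48], [81, 32]] · [[-2, 3], [1, -1]] = [[-114, 195], [-130, 211]].

[[-114, 195], [-130, 211]]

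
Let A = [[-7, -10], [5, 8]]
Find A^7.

tr A = 1 and det A = -6, so the characteristic polynomial is λ² − (1)λ + (-6) with roots -2 and 3.
Eigenvectors give P = [[-2, 1], [1, -1]] with P⁻¹ = [[-1, -1], [-1, -2]], and A = P·diag(-2, 3)·P⁻¹.
Then A^7 = P·diag(-128, 2187)·P⁻¹ = [[256, 2187], [-128, -2187]] · [[-1, -1], [-1, -2]] = [[-2443, -4630], [2315, 4502]].

[[-2443, -4630], [2315, 4502]]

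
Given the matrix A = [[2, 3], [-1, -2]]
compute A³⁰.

A² = I (check: tr A = 0 and det A = -1), so A³⁰ = I since 30 is even.

[[1, 0], [0, 1]]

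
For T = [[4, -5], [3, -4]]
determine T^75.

[[4, -5], [3, -4]]

T² = I (check: tr T = 0 and det T = -1), so T^75 = T since 75 is odd.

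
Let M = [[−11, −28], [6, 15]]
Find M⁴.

[[−479, −1120], [240, 561]]

tr M = 4 and det M = 3, so the characteristic polynomial is λ² − (4)λ + (3) with roots 1 and 3.
Eigenvectors give P = [[7, −2], [−3, 1]] with P⁻¹ = [[1, 2], [3, 7]], and M = P·diag(1, 3)·P⁻¹.
Then M⁴ = P·diag(1, 81)·P⁻¹ = [[7, −162], [−3, 81]] · [[1, 2], [3, 7]] = [[−479, −1120], [240, 561]].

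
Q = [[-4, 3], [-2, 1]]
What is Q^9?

tr Q = -3 and det Q = 2, so the characteristic polynomial is λ² − (-3)λ + (2) with roots -1 and -2.
Eigenvectors give P = [[1, 3], [1, 2]] with P⁻¹ = [[-2, 3], [1, -1]], and Q = P·diag(-1, -2)·P⁻¹.
Then Q^9 = P·diag(-1, -512)·P⁻¹ = [[-1, -1536], [-1, -1024]] · [[-2, 3], [1, -1]] = [[-1534, 1533], [-1022, 1021]].

[[-1534, 1533], [-1022, 1021]]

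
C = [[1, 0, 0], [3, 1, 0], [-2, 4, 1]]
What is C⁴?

[[1, 0, 0], [12, 1, 0], [64, 16, 1]]

C = I + N where N = [[0, 0, 0], [3, 0, 0], [-2, 4, 0]] is strictly lower-triangular, so N³ = 0.
(I + N)⁴ = I + 4·N + 6·N² = [[1, 0, 0], [12, 1, 0], [64, 16, 1]].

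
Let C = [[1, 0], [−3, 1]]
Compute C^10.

C = I + N where N = [[0, 0], [−3, 0]] is strictly lower-triangular, so N^2 = 0.
(I + N)^10 = I + 10·N = [[1, 0], [−30, 1]].

[[1, 0], [−30, 1]]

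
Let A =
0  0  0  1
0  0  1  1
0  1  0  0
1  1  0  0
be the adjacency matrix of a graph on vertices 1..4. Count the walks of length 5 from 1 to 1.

0

The number of length-5 walks from vertex 1 to vertex 1 is entry (1,1) of A⁵, where A is the adjacency matrix.
A² = [[1, 1, 0, 0], [1, 2, 0, 0], [0, 0, 1, 1], [0, 0, 1, 2]]
A³ = [[0, 0, 1, 2], [0, 0, 2, 3], [1, 2, 0, 0], [2, 3, 0, 0]]
A⁴ = [[2, 3, 0, 0], [3, 5, 0, 0], [0, 0, 2, 3], [0, 0, 3, 5]]
A⁵ = [[0, 0, 3, 5], [0, 0, 5, 8], [3, 5, 0, 0], [5, 8, 0, 0]]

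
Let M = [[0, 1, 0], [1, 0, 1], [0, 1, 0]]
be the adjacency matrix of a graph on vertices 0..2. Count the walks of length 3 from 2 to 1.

2

The number of length-3 walks from vertex 2 to vertex 1 is entry (2,1) of M³, where M is the adjacency matrix.
M² = [[1, 0, 1], [0, 2, 0], [1, 0, 1]]
M³ = [[0, 2, 0], [2, 0, 2], [0, 2, 0]]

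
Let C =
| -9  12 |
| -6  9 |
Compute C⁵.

[[-729, 972], [-486, 729]]

tr C = 0 and det C = -9, so the characteristic polynomial is λ² − (0)λ + (-9) with roots -3 and 3.
Eigenvectors give P = [[2, 1], [1, 1]] with P⁻¹ = [[1, -1], [-1, 2]], and C = P·diag(-3, 3)·P⁻¹.
Then C⁵ = P·diag(-243, 243)·P⁻¹ = [[-486, 243], [-243, 243]] · [[1, -1], [-1, 2]] = [[-729, 972], [-486, 729]].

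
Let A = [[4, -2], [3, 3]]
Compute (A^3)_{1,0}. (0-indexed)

93

A^2 = [[10, -14], [21, 3]]
A^3 = [[-2, -62], [93, -33]]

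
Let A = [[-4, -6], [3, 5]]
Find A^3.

[[-10, -18], [9, 17]]

tr A = 1 and det A = -2, so the characteristic polynomial is λ² − (1)λ + (-2) with roots 2 and -1.
Eigenvectors give P = [[-1, -2], [1, 1]] with P⁻¹ = [[1, 2], [-1, -1]], and A = P·diag(2, -1)·P⁻¹.
Then A^3 = P·diag(8, -1)·P⁻¹ = [[-8, 2], [8, -1]] · [[1, 2], [-1, -1]] = [[-10, -18], [9, 17]].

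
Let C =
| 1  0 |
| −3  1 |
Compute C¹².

C = I + N where N = [[0, 0], [−3, 0]] is strictly lower-triangular, so N² = 0.
(I + N)¹² = I + 12·N = [[1, 0], [−36, 1]].

[[1, 0], [−36, 1]]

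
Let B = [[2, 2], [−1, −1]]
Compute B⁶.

B² = B (a projection; rank 1, trace 1), so B⁶ = B.

[[2, 2], [−1, −1]]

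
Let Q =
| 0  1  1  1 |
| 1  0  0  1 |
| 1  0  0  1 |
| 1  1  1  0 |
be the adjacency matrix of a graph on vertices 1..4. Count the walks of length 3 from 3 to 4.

5

The number of length-3 walks from vertex 3 to vertex 4 is entry (3,4) of Q³, where Q is the adjacency matrix.
Q² = [[3, 1, 1, 2], [1, 2, 2, 1], [1, 2, 2, 1], [2, 1, 1, 3]]
Q³ = [[4, 5, 5, 5], [5, 2, 2, 5], [5, 2, 2, 5], [5, 5, 5, 4]]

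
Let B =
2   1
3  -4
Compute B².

[[7, -2], [-6, 19]]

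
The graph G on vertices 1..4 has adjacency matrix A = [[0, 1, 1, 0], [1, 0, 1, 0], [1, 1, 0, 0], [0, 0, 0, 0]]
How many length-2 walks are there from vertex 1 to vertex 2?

The number of length-2 walks from vertex 1 to vertex 2 is entry (1,2) of A^2, where A is the adjacency matrix.
A^2 = [[2, 1, 1, 0], [1, 2, 1, 0], [1, 1, 2, 0], [0, 0, 0, 0]]

1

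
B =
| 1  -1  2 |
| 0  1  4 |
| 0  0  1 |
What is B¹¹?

B = I + N where N = [[0, -1, 2], [0, 0, 4], [0, 0, 0]] is strictly upper-triangular, so N³ = 0.
(I + N)¹¹ = I + 11·N + 55·N² = [[1, -11, -198], [0, 1, 44], [0, 0, 1]].

[[1, -11, -198], [0, 1, 44], [0, 0, 1]]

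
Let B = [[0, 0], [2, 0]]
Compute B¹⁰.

[[0, 0], [0, 0]]

B is strictly triangular, hence nilpotent: B² = 0, so B¹⁰ = 0.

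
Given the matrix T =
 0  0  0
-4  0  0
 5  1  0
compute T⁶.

T is strictly triangular, hence nilpotent: T³ = 0, so T⁶ = 0.

[[0, 0, 0], [0, 0, 0], [0, 0, 0]]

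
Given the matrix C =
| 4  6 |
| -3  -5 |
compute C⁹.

tr C = -1 and det C = -2, so the characteristic polynomial is λ² − (-1)λ + (-2) with roots 1 and -2.
Eigenvectors give P = [[-2, -1], [1, 1]] with P⁻¹ = [[-1, -1], [1, 2]], and C = P·diag(1, -2)·P⁻¹.
Then C⁹ = P·diag(1, -512)·P⁻¹ = [[-2, 512], [1, -512]] · [[-1, -1], [1, 2]] = [[514, 1026], [-513, -1025]].

[[514, 1026], [-513, -1025]]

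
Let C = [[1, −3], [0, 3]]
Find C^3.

C^2 = [[1, −12], [0, 9]]
C^3 = [[1, −39], [0, 27]]

[[1, −39], [0, 27]]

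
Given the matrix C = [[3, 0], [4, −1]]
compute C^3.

C^2 = [[9, 0], [8, 1]]
C^3 = [[27, 0], [28, −1]]

[[27, 0], [28, −1]]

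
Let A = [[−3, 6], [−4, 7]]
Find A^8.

[[−13119, 19680], [−13120, 19681]]

tr A = 4 and det A = 3, so the characteristic polynomial is λ² − (4)λ + (3) with roots 3 and 1.
Eigenvectors give P = [[−1, −3], [−1, −2]] with P⁻¹ = [[2, −3], [−1, 1]], and A = P·diag(3, 1)·P⁻¹.
Then A^8 = P·diag(6561, 1)·P⁻¹ = [[−6561, −3], [−6561, −2]] · [[2, −3], [−1, 1]] = [[−13119, 19680], [−13120, 19681]].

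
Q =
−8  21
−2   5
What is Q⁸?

tr Q = −3 and det Q = 2, so the characteristic polynomial is λ² − (−3)λ + (2) with roots −2 and −1.
Eigenvectors give P = [[−7, 3], [−2, 1]] with P⁻¹ = [[−1, 3], [−2, 7]], and Q = P·diag(−2, −1)·P⁻¹.
Then Q⁸ = P·diag(256, 1)·P⁻¹ = [[−1792, 3], [−512, 1]] · [[−1, 3], [−2, 7]] = [[1786, −5355], [510, −1529]].

[[1786, −5355], [510, −1529]]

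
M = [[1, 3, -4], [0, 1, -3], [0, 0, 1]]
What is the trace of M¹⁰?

3

M = I + N where N = [[0, 3, -4], [0, 0, -3], [0, 0, 0]] is strictly upper-triangular, so N³ = 0.
(I + N)¹⁰ = I + 10·N + 45·N² = [[1, 30, -445], [0, 1, -30], [0, 0, 1]].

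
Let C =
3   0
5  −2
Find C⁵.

[[243, 0], [275, −32]]

tr C = 1 and det C = −6, so the characteristic polynomial is λ² − (1)λ + (−6) with roots −2 and 3.
Eigenvectors give P = [[0, 1], [−1, 1]] with P⁻¹ = [[1, −1], [1, 0]], and C = P·diag(−2, 3)·P⁻¹.
Then C⁵ = P·diag(−32, 243)·P⁻¹ = [[0, 243], [32, 243]] · [[1, −1], [1, 0]] = [[243, 0], [275, −32]].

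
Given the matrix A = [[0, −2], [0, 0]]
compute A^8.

[[0, 0], [0, 0]]

A is strictly triangular, hence nilpotent: A^2 = 0, so A^8 = 0.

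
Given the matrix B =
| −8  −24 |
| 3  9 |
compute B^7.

B² = B (a projection; rank 1, trace 1), so B^7 = B.

[[−8, −24], [3, 9]]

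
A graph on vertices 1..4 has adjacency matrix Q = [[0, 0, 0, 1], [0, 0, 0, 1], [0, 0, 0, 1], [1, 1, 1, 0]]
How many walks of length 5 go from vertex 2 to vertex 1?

The number of length-5 walks from vertex 2 to vertex 1 is entry (2,1) of Q⁵, where Q is the adjacency matrix.
Q² = [[1, 1, 1, 0], [1, 1, 1, 0], [1, 1, 1, 0], [0, 0, 0, 3]]
Q³ = [[0, 0, 0, 3], [0, 0, 0, 3], [0, 0, 0, 3], [3, 3, 3, 0]]
Q⁴ = [[3, 3, 3, 0], [3, 3, 3, 0], [3, 3, 3, 0], [0, 0, 0, 9]]
Q⁵ = [[0, 0, 0, 9], [0, 0, 0, 9], [0, 0, 0, 9], [9, 9, 9, 0]]

0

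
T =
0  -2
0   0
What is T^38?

T is strictly triangular, hence nilpotent: T^2 = 0, so T^38 = 0.

[[0, 0], [0, 0]]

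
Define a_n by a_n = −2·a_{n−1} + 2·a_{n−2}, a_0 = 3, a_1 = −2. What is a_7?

−1376

With companion matrix T = [[−2, 2], [1, 0]], [a_n, a_{n−1}]ᵀ = T·[a_{n−1}, a_{n−2}]ᵀ, so [a_7, a_6]ᵀ = T⁶·[a_1, a_0]ᵀ.
T⁶ = [[328, −240], [−120, 88]], giving [a_7, a_6]ᵀ = [[−1376], [504]].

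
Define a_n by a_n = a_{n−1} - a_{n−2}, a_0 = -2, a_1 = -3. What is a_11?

With companion matrix T = [[1, -1], [1, 0]], [a_n, a_{n−1}]ᵀ = T·[a_{n−1}, a_{n−2}]ᵀ, so [a_11, a_10]ᵀ = T¹⁰·[a_1, a_0]ᵀ.
T¹⁰ = [[-1, 1], [-1, 0]], giving [a_11, a_10]ᵀ = [[1], [3]].

1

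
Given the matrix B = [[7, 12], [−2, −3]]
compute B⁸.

[[19681, 39360], [−6560, −13119]]

tr B = 4 and det B = 3, so the characteristic polynomial is λ² − (4)λ + (3) with roots 1 and 3.
Eigenvectors give P = [[−2, −3], [1, 1]] with P⁻¹ = [[1, 3], [−1, −2]], and B = P·diag(1, 3)·P⁻¹.
Then B⁸ = P·diag(1, 6561)·P⁻¹ = [[−2, −19683], [1, 6561]] · [[1, 3], [−1, −2]] = [[19681, 39360], [−6560, −13119]].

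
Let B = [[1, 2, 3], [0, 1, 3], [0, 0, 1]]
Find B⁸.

[[1, 16, 192], [0, 1, 24], [0, 0, 1]]

B = I + N where N = [[0, 2, 3], [0, 0, 3], [0, 0, 0]] is strictly upper-triangular, so N³ = 0.
(I + N)⁸ = I + 8·N + 28·N² = [[1, 16, 192], [0, 1, 24], [0, 0, 1]].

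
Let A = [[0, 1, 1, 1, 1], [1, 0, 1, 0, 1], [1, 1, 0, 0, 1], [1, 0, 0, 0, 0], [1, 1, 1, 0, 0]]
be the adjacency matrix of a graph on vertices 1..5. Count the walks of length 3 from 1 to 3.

8

The number of length-3 walks from vertex 1 to vertex 3 is entry (1,3) of A^3, where A is the adjacency matrix.
A^2 = [[4, 2, 2, 0, 2], [2, 3, 2, 1, 2], [2, 2, 3, 1, 2], [0, 1, 1, 1, 1], [2, 2, 2, 1, 3]]
A^3 = [[6, 8, 8, 4, 8], [8, 6, 7, 2, 7], [8, 7, 6, 2, 7], [4, 2, 2, 0, 2], [8, 7, 7, 2, 6]]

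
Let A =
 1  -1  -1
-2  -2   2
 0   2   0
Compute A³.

[[5, -7, -5], [-18, -26, 18], [4, 20, -4]]

A² = [[3, -1, -3], [2, 10, -2], [-4, -4, 4]]
A³ = [[5, -7, -5], [-18, -26, 18], [4, 20, -4]]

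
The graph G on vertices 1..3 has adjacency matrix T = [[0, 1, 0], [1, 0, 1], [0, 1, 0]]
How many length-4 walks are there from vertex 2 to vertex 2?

4

The number of length-4 walks from vertex 2 to vertex 2 is entry (2,2) of T⁴, where T is the adjacency matrix.
T² = [[1, 0, 1], [0, 2, 0], [1, 0, 1]]
T³ = [[0, 2, 0], [2, 0, 2], [0, 2, 0]]
T⁴ = [[2, 0, 2], [0, 4, 0], [2, 0, 2]]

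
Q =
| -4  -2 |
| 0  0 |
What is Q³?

[[-64, -32], [0, 0]]

Q² = [[16, 8], [0, 0]]
Q³ = [[-64, -32], [0, 0]]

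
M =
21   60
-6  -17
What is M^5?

[[2421, 7260], [-726, -2177]]

tr M = 4 and det M = 3, so the characteristic polynomial is λ² − (4)λ + (3) with roots 1 and 3.
Eigenvectors give P = [[-3, 10], [1, -3]] with P⁻¹ = [[3, 10], [1, 3]], and M = P·diag(1, 3)·P⁻¹.
Then M^5 = P·diag(1, 243)·P⁻¹ = [[-3, 2430], [1, -729]] · [[3, 10], [1, 3]] = [[2421, 7260], [-726, -2177]].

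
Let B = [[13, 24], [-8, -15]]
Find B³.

[[85, 168], [-56, -111]]

tr B = -2 and det B = -3, so the characteristic polynomial is λ² − (-2)λ + (-3) with roots -3 and 1.
Eigenvectors give P = [[-3, -2], [2, 1]] with P⁻¹ = [[1, 2], [-2, -3]], and B = P·diag(-3, 1)·P⁻¹.
Then B³ = P·diag(-27, 1)·P⁻¹ = [[81, -2], [-54, 1]] · [[1, 2], [-2, -3]] = [[85, 168], [-56, -111]].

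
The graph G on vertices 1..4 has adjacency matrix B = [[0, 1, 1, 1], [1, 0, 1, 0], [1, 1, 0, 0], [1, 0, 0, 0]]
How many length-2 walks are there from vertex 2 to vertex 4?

1

The number of length-2 walks from vertex 2 to vertex 4 is entry (2,4) of B^2, where B is the adjacency matrix.
B^2 = [[3, 1, 1, 0], [1, 2, 1, 1], [1, 1, 2, 1], [0, 1, 1, 1]]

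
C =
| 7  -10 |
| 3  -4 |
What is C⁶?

[[379, -630], [189, -314]]

tr C = 3 and det C = 2, so the characteristic polynomial is λ² − (3)λ + (2) with roots 1 and 2.
Eigenvectors give P = [[-5, 2], [-3, 1]] with P⁻¹ = [[1, -2], [3, -5]], and C = P·diag(1, 2)·P⁻¹.
Then C⁶ = P·diag(1, 64)·P⁻¹ = [[-5, 128], [-3, 64]] · [[1, -2], [3, -5]] = [[379, -630], [189, -314]].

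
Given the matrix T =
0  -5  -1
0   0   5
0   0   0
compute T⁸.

T is strictly triangular, hence nilpotent: T³ = 0, so T⁸ = 0.

[[0, 0, 0], [0, 0, 0], [0, 0, 0]]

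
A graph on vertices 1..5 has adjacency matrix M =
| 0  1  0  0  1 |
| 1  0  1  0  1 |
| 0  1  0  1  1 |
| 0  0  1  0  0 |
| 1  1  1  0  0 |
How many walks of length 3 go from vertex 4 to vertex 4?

The number of length-3 walks from vertex 4 to vertex 4 is entry (4,4) of M³, where M is the adjacency matrix.
M² = [[2, 1, 2, 0, 1], [1, 3, 1, 1, 2], [2, 1, 3, 0, 1], [0, 1, 0, 1, 1], [1, 2, 1, 1, 3]]
M³ = [[2, 5, 2, 2, 5], [5, 4, 6, 1, 5], [2, 6, 2, 3, 6], [2, 1, 3, 0, 1], [5, 5, 6, 1, 4]]

0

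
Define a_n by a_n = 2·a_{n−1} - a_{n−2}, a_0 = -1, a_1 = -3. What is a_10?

With companion matrix Q = [[2, -1], [1, 0]], [a_n, a_{n−1}]ᵀ = Q·[a_{n−1}, a_{n−2}]ᵀ, so [a_10, a_9]ᵀ = Q⁹·[a_1, a_0]ᵀ.
Q⁹ = [[10, -9], [9, -8]], giving [a_10, a_9]ᵀ = [[-21], [-19]].

-21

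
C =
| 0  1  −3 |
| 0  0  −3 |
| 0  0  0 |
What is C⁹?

C is strictly triangular, hence nilpotent: C³ = 0, so C⁹ = 0.

[[0, 0, 0], [0, 0, 0], [0, 0, 0]]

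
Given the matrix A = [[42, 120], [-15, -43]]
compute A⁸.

[[-50184, -151320], [18915, 57001]]

tr A = -1 and det A = -6, so the characteristic polynomial is λ² − (-1)λ + (-6) with roots 2 and -3.
Eigenvectors give P = [[-3, 8], [1, -3]] with P⁻¹ = [[-3, -8], [-1, -3]], and A = P·diag(2, -3)·P⁻¹.
Then A⁸ = P·diag(256, 6561)·P⁻¹ = [[-768, 52488], [256, -19683]] · [[-3, -8], [-1, -3]] = [[-50184, -151320], [18915, 57001]].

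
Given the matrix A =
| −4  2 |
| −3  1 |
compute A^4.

A^2 = [[10, −6], [9, −5]]
A^3 = [[−22, 14], [−21, 13]]
A^4 = [[46, −30], [45, −29]]

[[46, −30], [45, −29]]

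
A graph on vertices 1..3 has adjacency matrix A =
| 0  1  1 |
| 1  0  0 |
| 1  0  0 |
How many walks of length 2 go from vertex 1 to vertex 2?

0

The number of length-2 walks from vertex 1 to vertex 2 is entry (1,2) of A^2, where A is the adjacency matrix.
A^2 = [[2, 0, 0], [0, 1, 1], [0, 1, 1]]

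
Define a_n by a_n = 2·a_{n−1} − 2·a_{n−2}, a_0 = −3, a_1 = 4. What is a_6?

−56

With companion matrix C = [[2, −2], [1, 0]], [a_n, a_{n−1}]ᵀ = C·[a_{n−1}, a_{n−2}]ᵀ, so [a_6, a_5]ᵀ = C^5·[a_1, a_0]ᵀ.
C^5 = [[−8, 8], [−4, 0]], giving [a_6, a_5]ᵀ = [[−56], [−16]].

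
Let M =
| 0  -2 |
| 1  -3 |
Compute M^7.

tr M = -3 and det M = 2, so the characteristic polynomial is λ² − (-3)λ + (2) with roots -1 and -2.
Eigenvectors give P = [[2, -1], [1, -1]] with P⁻¹ = [[1, -1], [1, -2]], and M = P·diag(-1, -2)·P⁻¹.
Then M^7 = P·diag(-1, -128)·P⁻¹ = [[-2, 128], [-1, 128]] · [[1, -1], [1, -2]] = [[126, -254], [127, -255]].

[[126, -254], [127, -255]]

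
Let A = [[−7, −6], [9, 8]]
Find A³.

tr A = 1 and det A = −2, so the characteristic polynomial is λ² − (1)λ + (−2) with roots −1 and 2.
Eigenvectors give P = [[−1, −2], [1, 3]] with P⁻¹ = [[−3, −2], [1, 1]], and A = P·diag(−1, 2)·P⁻¹.
Then A³ = P·diag(−1, 8)·P⁻¹ = [[1, −16], [−1, 24]] · [[−3, −2], [1, 1]] = [[−19, −18], [27, 26]].

[[−19, −18], [27, 26]]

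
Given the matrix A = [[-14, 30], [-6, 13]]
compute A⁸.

[[1276, -2550], [510, -1019]]

tr A = -1 and det A = -2, so the characteristic polynomial is λ² − (-1)λ + (-2) with roots -2 and 1.
Eigenvectors give P = [[5, 2], [2, 1]] with P⁻¹ = [[1, -2], [-2, 5]], and A = P·diag(-2, 1)·P⁻¹.
Then A⁸ = P·diag(256, 1)·P⁻¹ = [[1280, 2], [512, 1]] · [[1, -2], [-2, 5]] = [[1276, -2550], [510, -1019]].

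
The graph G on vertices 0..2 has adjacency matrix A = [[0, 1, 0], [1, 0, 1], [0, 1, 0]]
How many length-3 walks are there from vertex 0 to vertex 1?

2

The number of length-3 walks from vertex 0 to vertex 1 is entry (0,1) of A³, where A is the adjacency matrix.
A² = [[1, 0, 1], [0, 2, 0], [1, 0, 1]]
A³ = [[0, 2, 0], [2, 0, 2], [0, 2, 0]]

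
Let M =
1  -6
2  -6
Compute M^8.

[[-18659, 37830], [-12610, 25476]]

tr M = -5 and det M = 6, so the characteristic polynomial is λ² − (-5)λ + (6) with roots -3 and -2.
Eigenvectors give P = [[-3, 2], [-2, 1]] with P⁻¹ = [[1, -2], [2, -3]], and M = P·diag(-3, -2)·P⁻¹.
Then M^8 = P·diag(6561, 256)·P⁻¹ = [[-19683, 512], [-13122, 256]] · [[1, -2], [2, -3]] = [[-18659, 37830], [-12610, 25476]].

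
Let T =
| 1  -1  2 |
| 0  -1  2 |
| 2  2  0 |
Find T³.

T² = [[5, 4, 0], [4, 5, -2], [2, -4, 8]]
T³ = [[5, -9, 18], [0, -13, 18], [18, 18, -4]]

[[5, -9, 18], [0, -13, 18], [18, 18, -4]]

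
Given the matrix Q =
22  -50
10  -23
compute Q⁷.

tr Q = -1 and det Q = -6, so the characteristic polynomial is λ² − (-1)λ + (-6) with roots 2 and -3.
Eigenvectors give P = [[5, 2], [2, 1]] with P⁻¹ = [[1, -2], [-2, 5]], and Q = P·diag(2, -3)·P⁻¹.
Then Q⁷ = P·diag(128, -2187)·P⁻¹ = [[640, -4374], [256, -2187]] · [[1, -2], [-2, 5]] = [[9388, -23150], [4630, -11447]].

[[9388, -23150], [4630, -11447]]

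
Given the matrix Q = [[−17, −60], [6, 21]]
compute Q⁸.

[[−59039, −196800], [19680, 65601]]

tr Q = 4 and det Q = 3, so the characteristic polynomial is λ² − (4)λ + (3) with roots 1 and 3.
Eigenvectors give P = [[−10, −3], [3, 1]] with P⁻¹ = [[−1, −3], [3, 10]], and Q = P·diag(1, 3)·P⁻¹.
Then Q⁸ = P·diag(1, 6561)·P⁻¹ = [[−10, −19683], [3, 6561]] · [[−1, −3], [3, 10]] = [[−59039, −196800], [19680, 65601]].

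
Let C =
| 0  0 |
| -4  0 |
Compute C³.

[[0, 0], [0, 0]]

C is strictly triangular, hence nilpotent: C² = 0, so C³ = 0.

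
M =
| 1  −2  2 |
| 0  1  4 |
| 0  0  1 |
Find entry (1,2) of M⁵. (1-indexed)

−10

M = I + N where N = [[0, −2, 2], [0, 0, 4], [0, 0, 0]] is strictly upper-triangular, so N³ = 0.
(I + N)⁵ = I + 5·N + 10·N² = [[1, −10, −70], [0, 1, 20], [0, 0, 1]].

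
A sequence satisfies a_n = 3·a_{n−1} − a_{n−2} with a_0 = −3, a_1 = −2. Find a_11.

−15127

With companion matrix B = [[3, −1], [1, 0]], [a_n, a_{n−1}]ᵀ = B·[a_{n−1}, a_{n−2}]ᵀ, so [a_11, a_10]ᵀ = B¹⁰·[a_1, a_0]ᵀ.
B¹⁰ = [[17711, −6765], [6765, −2584]], giving [a_11, a_10]ᵀ = [[−15127], [−5778]].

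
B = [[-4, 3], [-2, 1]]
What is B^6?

tr B = -3 and det B = 2, so the characteristic polynomial is λ² − (-3)λ + (2) with roots -1 and -2.
Eigenvectors give P = [[1, 3], [1, 2]] with P⁻¹ = [[-2, 3], [1, -1]], and B = P·diag(-1, -2)·P⁻¹.
Then B^6 = P·diag(1, 64)·P⁻¹ = [[1, 192], [1, 128]] · [[-2, 3], [1, -1]] = [[190, -189], [126, -125]].

[[190, -189], [126, -125]]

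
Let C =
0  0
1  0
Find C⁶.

C is strictly triangular, hence nilpotent: C² = 0, so C⁶ = 0.

[[0, 0], [0, 0]]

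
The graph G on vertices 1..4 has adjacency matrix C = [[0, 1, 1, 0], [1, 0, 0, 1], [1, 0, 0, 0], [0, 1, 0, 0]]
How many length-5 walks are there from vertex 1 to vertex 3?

The number of length-5 walks from vertex 1 to vertex 3 is entry (1,3) of C⁵, where C is the adjacency matrix.
C² = [[2, 0, 0, 1], [0, 2, 1, 0], [0, 1, 1, 0], [1, 0, 0, 1]]
C³ = [[0, 3, 2, 0], [3, 0, 0, 2], [2, 0, 0, 1], [0, 2, 1, 0]]
C⁴ = [[5, 0, 0, 3], [0, 5, 3, 0], [0, 3, 2, 0], [3, 0, 0, 2]]
C⁵ = [[0, 8, 5, 0], [8, 0, 0, 5], [5, 0, 0, 3], [0, 5, 3, 0]]

5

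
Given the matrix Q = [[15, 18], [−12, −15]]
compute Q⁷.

[[10935, 13122], [−8748, −10935]]

tr Q = 0 and det Q = −9, so the characteristic polynomial is λ² − (0)λ + (−9) with roots 3 and −3.
Eigenvectors give P = [[3, 1], [−2, −1]] with P⁻¹ = [[1, 1], [−2, −3]], and Q = P·diag(3, −3)·P⁻¹.
Then Q⁷ = P·diag(2187, −2187)·P⁻¹ = [[6561, −2187], [−4374, 2187]] · [[1, 1], [−2, −3]] = [[10935, 13122], [−8748, −10935]].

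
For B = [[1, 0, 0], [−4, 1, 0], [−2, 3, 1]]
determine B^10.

[[1, 0, 0], [−40, 1, 0], [−560, 30, 1]]

B = I + N where N = [[0, 0, 0], [−4, 0, 0], [−2, 3, 0]] is strictly lower-triangular, so N^3 = 0.
(I + N)^10 = I + 10·N + 45·N^2 = [[1, 0, 0], [−40, 1, 0], [−560, 30, 1]].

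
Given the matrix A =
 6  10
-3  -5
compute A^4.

[[6, 10], [-3, -5]]

A² = A (a projection; rank 1, trace 1), so A^4 = A.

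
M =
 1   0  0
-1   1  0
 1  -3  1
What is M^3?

M = I + N where N = [[0, 0, 0], [-1, 0, 0], [1, -3, 0]] is strictly lower-triangular, so N^3 = 0.
(I + N)^3 = I + 3·N + 3·N^2 = [[1, 0, 0], [-3, 1, 0], [12, -9, 1]].

[[1, 0, 0], [-3, 1, 0], [12, -9, 1]]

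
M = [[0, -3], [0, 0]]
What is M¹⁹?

M is strictly triangular, hence nilpotent: M² = 0, so M¹⁹ = 0.

[[0, 0], [0, 0]]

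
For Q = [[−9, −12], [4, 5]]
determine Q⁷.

[[−8745, −13116], [4372, 6557]]

tr Q = −4 and det Q = 3, so the characteristic polynomial is λ² − (−4)λ + (3) with roots −1 and −3.
Eigenvectors give P = [[3, −2], [−2, 1]] with P⁻¹ = [[−1, −2], [−2, −3]], and Q = P·diag(−1, −3)·P⁻¹.
Then Q⁷ = P·diag(−1, −2187)·P⁻¹ = [[−3, 4374], [2, −2187]] · [[−1, −2], [−2, −3]] = [[−8745, −13116], [4372, 6557]].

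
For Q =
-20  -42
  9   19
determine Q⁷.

tr Q = -1 and det Q = -2, so the characteristic polynomial is λ² − (-1)λ + (-2) with roots 1 and -2.
Eigenvectors give P = [[-2, 7], [1, -3]] with P⁻¹ = [[3, 7], [1, 2]], and Q = P·diag(1, -2)·P⁻¹.
Then Q⁷ = P·diag(1, -128)·P⁻¹ = [[-2, -896], [1, 384]] · [[3, 7], [1, 2]] = [[-902, -1806], [387, 775]].

[[-902, -1806], [387, 775]]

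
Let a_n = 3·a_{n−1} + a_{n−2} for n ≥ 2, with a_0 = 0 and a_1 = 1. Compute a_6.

With companion matrix C = [[3, 1], [1, 0]], [a_n, a_{n−1}]ᵀ = C·[a_{n−1}, a_{n−2}]ᵀ, so [a_6, a_5]ᵀ = C⁵·[a_1, a_0]ᵀ.
C⁵ = [[360, 109], [109, 33]], giving [a_6, a_5]ᵀ = [[360], [109]].

360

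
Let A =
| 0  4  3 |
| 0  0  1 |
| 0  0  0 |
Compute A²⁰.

A is strictly triangular, hence nilpotent: A³ = 0, so A²⁰ = 0.

[[0, 0, 0], [0, 0, 0], [0, 0, 0]]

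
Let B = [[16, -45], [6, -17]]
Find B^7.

tr B = -1 and det B = -2, so the characteristic polynomial is λ² − (-1)λ + (-2) with roots 1 and -2.
Eigenvectors give P = [[3, -5], [1, -2]] with P⁻¹ = [[2, -5], [1, -3]], and B = P·diag(1, -2)·P⁻¹.
Then B^7 = P·diag(1, -128)·P⁻¹ = [[3, 640], [1, 256]] · [[2, -5], [1, -3]] = [[646, -1935], [258, -773]].

[[646, -1935], [258, -773]]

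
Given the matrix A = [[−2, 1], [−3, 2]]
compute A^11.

[[−2, 1], [−3, 2]]

A² = I (check: tr A = 0 and det A = −1), so A^11 = A since 11 is odd.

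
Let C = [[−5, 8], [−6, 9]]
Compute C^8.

tr C = 4 and det C = 3, so the characteristic polynomial is λ² − (4)λ + (3) with roots 1 and 3.
Eigenvectors give P = [[−4, 1], [−3, 1]] with P⁻¹ = [[−1, 1], [−3, 4]], and C = P·diag(1, 3)·P⁻¹.
Then C^8 = P·diag(1, 6561)·P⁻¹ = [[−4, 6561], [−3, 6561]] · [[−1, 1], [−3, 4]] = [[−19679, 26240], [−19680, 26241]].

[[−19679, 26240], [−19680, 26241]]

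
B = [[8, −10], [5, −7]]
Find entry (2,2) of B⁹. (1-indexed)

−20707

tr B = 1 and det B = −6, so the characteristic polynomial is λ² − (1)λ + (−6) with roots −2 and 3.
Eigenvectors give P = [[−1, 2], [−1, 1]] with P⁻¹ = [[1, −2], [1, −1]], and B = P·diag(−2, 3)·P⁻¹.
Then B⁹ = P·diag(−512, 19683)·P⁻¹ = [[512, 39366], [512, 19683]] · [[1, −2], [1, −1]] = [[39878, −40390], [20195, −20707]].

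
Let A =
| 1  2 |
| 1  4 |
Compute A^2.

[[3, 10], [5, 18]]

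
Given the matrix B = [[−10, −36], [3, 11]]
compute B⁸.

[[−764, −3060], [255, 1021]]

tr B = 1 and det B = −2, so the characteristic polynomial is λ² − (1)λ + (−2) with roots 2 and −1.
Eigenvectors give P = [[3, −4], [−1, 1]] with P⁻¹ = [[−1, −4], [−1, −3]], and B = P·diag(2, −1)·P⁻¹.
Then B⁸ = P·diag(256, 1)·P⁻¹ = [[768, −4], [−256, 1]] · [[−1, −4], [−1, −3]] = [[−764, −3060], [255, 1021]].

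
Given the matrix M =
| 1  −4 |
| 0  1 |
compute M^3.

[[1, −12], [0, 1]]

M = I + N where N = [[0, −4], [0, 0]] is strictly upper-triangular, so N^2 = 0.
(I + N)^3 = I + 3·N = [[1, −12], [0, 1]].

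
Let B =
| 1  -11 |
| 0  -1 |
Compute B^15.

B² = I (check: tr B = 0 and det B = -1), so B^15 = B since 15 is odd.

[[1, -11], [0, -1]]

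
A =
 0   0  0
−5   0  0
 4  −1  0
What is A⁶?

[[0, 0, 0], [0, 0, 0], [0, 0, 0]]

A is strictly triangular, hence nilpotent: A³ = 0, so A⁶ = 0.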